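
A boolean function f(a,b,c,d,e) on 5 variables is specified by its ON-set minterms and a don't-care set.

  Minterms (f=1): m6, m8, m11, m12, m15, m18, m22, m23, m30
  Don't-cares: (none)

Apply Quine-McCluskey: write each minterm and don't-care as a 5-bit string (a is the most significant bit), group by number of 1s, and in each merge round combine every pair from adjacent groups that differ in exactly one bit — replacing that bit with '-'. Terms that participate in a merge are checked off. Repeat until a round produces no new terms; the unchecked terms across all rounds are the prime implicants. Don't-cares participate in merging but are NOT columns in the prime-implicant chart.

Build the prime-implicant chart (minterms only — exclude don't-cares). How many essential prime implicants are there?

6

size-2^0 implicants → 00110(✓)  01000(✓)  01011(✓)  01100(✓)  01111(✓)  10010(✓)  10110(✓)  10111(✓)  11110(✓)
size-2^1 implicants → -0110  01-00  01-11  1-110  10-10  1011-
Unchecked terms (primes): -0110, 01-00, 01-11, 1-110, 10-10, 1011-
Minterm coverage:
  m6 ⊆ -0110 [E]
  m8 ⊆ 01-00 [E]
  m11 ⊆ 01-11 [E]
  m12 ⊆ 01-00 [E]
  m15 ⊆ 01-11 [E]
  m18 ⊆ 10-10 [E]
  m22 ⊆ -0110,1-110,10-10,1011-
  m23 ⊆ 1011- [E]
  m30 ⊆ 1-110 [E]
E = {-0110, 01-00, 01-11, 1-110, 10-10, 1011-}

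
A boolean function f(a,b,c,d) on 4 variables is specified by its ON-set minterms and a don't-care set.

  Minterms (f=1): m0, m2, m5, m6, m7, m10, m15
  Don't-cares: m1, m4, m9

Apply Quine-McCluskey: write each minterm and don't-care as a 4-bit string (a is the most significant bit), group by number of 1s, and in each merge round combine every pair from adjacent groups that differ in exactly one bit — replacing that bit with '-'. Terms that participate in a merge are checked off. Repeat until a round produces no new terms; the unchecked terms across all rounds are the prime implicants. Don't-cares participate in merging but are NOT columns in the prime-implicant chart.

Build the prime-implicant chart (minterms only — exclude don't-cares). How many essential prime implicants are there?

size-2^0 implicants → 0000(✓)  0001(✓)  0010(✓)  0100(✓)  0101(✓)  0110(✓)  0111(✓)  1001(✓)  1010(✓)  1111(✓)
size-2^1 implicants → -001  -010  -111  0-00(✓)  0-01(✓)  0-10(✓)  00-0(✓)  000-(✓)  01-0(✓)  01-1(✓)  010-(✓)  011-(✓)
size-2^2 implicants → 0--0  0-0-  01--
Unchecked terms (primes): -001, -010, -111, 0--0, 0-0-, 01--
Minterm coverage:
  m0 ⊆ 0--0,0-0-
  m2 ⊆ -010,0--0
  m5 ⊆ 0-0-,01--
  m6 ⊆ 0--0,01--
  m7 ⊆ -111,01--
  m10 ⊆ -010 [E]
  m15 ⊆ -111 [E]
E = {-010, -111}

2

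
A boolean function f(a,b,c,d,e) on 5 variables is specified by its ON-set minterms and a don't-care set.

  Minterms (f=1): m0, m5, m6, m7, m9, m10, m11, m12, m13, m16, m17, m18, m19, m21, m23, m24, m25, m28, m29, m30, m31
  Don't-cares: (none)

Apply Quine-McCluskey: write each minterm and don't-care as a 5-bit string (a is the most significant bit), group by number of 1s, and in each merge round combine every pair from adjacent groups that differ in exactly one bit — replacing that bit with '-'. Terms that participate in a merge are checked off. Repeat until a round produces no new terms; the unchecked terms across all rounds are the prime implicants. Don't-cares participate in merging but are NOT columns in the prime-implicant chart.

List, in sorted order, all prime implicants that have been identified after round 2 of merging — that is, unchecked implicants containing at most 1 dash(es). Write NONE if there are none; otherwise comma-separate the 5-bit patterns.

-0000, 0011-, 010-1, 0101-

[col 0] 00000*, 00101*, 00110*, 00111*, 01001*, 01010*, 01011*, 01100*, 01101*, 10000*, 10001*, 10010*, 10011*, 10101*, 10111*, 11000*, 11001*, 11100*, 11101*, 11110*, 11111*
[col 1] -0000, -0101*, -0111*, -1001*, -1100*, -1101*, 0-101*, 001-1*, 0011-, 01-01*, 010-1, 0101-, 0110-*, 1-000*, 1-001*, 1-101*, 1-111*, 10-01*, 10-11*, 100-0*, 100-1*, 1000-*, 1001-*, 101-1*, 11-00*, 11-01*, 1100-*, 111-0*, 111-1*, 1110-*, 1111-*
[col 2] --101, -01-1, -1-01, -110-, 1--01, 1-00-, 1-1-1, 10--1, 100--, 11-0-, 111--
Prime implicants: --101, -0000, -01-1, -1-01, -110-, 0011-, 010-1, 0101-, 1--01, 1-00-, 1-1-1, 10--1, 100--, 11-0-, 111--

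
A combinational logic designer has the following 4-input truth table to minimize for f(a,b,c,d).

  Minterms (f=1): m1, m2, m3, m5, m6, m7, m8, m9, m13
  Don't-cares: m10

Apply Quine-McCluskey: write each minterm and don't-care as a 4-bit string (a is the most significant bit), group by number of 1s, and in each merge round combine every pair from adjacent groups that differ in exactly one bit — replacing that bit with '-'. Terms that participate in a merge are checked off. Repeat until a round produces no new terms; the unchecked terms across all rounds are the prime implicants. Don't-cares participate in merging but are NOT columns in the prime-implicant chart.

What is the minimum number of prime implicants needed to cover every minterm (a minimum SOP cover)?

3

size-2^0 implicants → 0001(✓)  0010(✓)  0011(✓)  0101(✓)  0110(✓)  0111(✓)  1000(✓)  1001(✓)  1010(✓)  1101(✓)
size-2^1 implicants → -001(✓)  -010  -101(✓)  0-01(✓)  0-10(✓)  0-11(✓)  00-1(✓)  001-(✓)  01-1(✓)  011-(✓)  1-01(✓)  10-0  100-
size-2^2 implicants → --01  0--1  0-1-
Unchecked terms (primes): --01, -010, 0--1, 0-1-, 10-0, 100-
Minterm coverage:
  m1 ⊆ --01,0--1
  m2 ⊆ -010,0-1-
  m3 ⊆ 0--1,0-1-
  m5 ⊆ --01,0--1
  m6 ⊆ 0-1- [E]
  m7 ⊆ 0--1,0-1-
  m8 ⊆ 10-0,100-
  m9 ⊆ --01,100-
  m13 ⊆ --01 [E]
E = {--01, 0-1-}
Petrick residual → 10-0
Cover = c'd + a'c + ab'd'  |cover|=3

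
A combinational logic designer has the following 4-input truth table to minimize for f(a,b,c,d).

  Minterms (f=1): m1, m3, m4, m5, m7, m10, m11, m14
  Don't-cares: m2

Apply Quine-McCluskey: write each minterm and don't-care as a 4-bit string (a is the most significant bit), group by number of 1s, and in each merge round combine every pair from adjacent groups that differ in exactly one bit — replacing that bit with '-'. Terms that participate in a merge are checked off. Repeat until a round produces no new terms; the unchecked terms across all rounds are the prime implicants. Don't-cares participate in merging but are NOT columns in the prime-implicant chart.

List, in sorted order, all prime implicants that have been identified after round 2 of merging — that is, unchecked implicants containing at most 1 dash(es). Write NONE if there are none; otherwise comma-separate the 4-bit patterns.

010-, 1-10

[col 0] 0001*, 0010*, 0011*, 0100*, 0101*, 0111*, 1010*, 1011*, 1110*
[col 1] -010*, -011*, 0-01*, 0-11*, 00-1*, 001-*, 01-1*, 010-, 1-10, 101-*
[col 2] -01-, 0--1
Prime implicants: -01-, 0--1, 010-, 1-10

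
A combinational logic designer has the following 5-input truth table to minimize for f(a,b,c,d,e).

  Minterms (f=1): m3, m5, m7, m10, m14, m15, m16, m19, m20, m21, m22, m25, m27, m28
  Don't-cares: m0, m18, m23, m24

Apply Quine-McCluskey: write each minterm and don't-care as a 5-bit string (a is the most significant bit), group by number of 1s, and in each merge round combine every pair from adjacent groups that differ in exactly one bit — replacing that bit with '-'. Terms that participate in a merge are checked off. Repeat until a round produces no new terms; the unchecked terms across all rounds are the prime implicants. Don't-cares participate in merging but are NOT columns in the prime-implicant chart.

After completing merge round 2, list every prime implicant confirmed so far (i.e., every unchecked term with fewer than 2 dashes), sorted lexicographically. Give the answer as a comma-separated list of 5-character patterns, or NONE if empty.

size-2^0 implicants → 00000(✓)  00011(✓)  00101(✓)  00111(✓)  01010(✓)  01110(✓)  01111(✓)  10000(✓)  10010(✓)  10011(✓)  10100(✓)  10101(✓)  10110(✓)  10111(✓)  11000(✓)  11001(✓)  11011(✓)  11100(✓)
size-2^1 implicants → -0000  -0011(✓)  -0101(✓)  -0111(✓)  0-111  00-11(✓)  001-1(✓)  01-10  0111-  1-000(✓)  1-011  1-100(✓)  10-00(✓)  10-10(✓)  10-11(✓)  100-0(✓)  1001-(✓)  101-0(✓)  101-1(✓)  1010-(✓)  1011-(✓)  11-00(✓)  110-1  1100-
size-2^2 implicants → -0-11  -01-1  1--00  10--0  10-1-  101--
Unchecked terms (primes): -0-11, -0000, -01-1, 0-111, 01-10, 0111-, 1--00, 1-011, 10--0, 10-1-, 101--, 110-1, 1100-

-0000, 0-111, 01-10, 0111-, 1-011, 110-1, 1100-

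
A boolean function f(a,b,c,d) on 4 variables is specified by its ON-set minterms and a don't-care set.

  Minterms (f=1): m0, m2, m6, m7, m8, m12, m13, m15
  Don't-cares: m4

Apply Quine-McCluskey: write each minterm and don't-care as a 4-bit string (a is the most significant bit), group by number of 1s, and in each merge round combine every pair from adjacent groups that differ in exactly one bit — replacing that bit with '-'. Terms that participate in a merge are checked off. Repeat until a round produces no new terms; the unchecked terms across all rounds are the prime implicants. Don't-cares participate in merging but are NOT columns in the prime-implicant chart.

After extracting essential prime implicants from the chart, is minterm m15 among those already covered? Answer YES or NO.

size-2^0 implicants → 0000(✓)  0010(✓)  0100(✓)  0110(✓)  0111(✓)  1000(✓)  1100(✓)  1101(✓)  1111(✓)
size-2^1 implicants → -000(✓)  -100(✓)  -111  0-00(✓)  0-10(✓)  00-0(✓)  01-0(✓)  011-  1-00(✓)  11-1  110-
size-2^2 implicants → --00  0--0
Unchecked terms (primes): --00, -111, 0--0, 011-, 11-1, 110-
Minterm coverage:
  m0 ⊆ --00,0--0
  m2 ⊆ 0--0 [E]
  m6 ⊆ 0--0,011-
  m7 ⊆ -111,011-
  m8 ⊆ --00 [E]
  m12 ⊆ --00,110-
  m13 ⊆ 11-1,110-
  m15 ⊆ -111,11-1
E = {--00, 0--0}

NO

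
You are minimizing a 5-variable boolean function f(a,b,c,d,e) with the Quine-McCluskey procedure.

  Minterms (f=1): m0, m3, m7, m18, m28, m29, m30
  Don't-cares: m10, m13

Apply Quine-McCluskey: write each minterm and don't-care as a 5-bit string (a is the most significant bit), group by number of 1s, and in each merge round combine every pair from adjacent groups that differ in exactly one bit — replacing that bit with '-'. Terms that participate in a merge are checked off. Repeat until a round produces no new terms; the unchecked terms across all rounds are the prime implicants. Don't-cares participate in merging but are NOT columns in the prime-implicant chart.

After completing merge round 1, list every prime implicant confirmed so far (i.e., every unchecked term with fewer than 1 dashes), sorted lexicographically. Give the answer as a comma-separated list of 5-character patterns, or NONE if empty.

[col 0] 00000, 00011*, 00111*, 01010, 01101*, 10010, 11100*, 11101*, 11110*
[col 1] -1101, 00-11, 111-0, 1110-
Prime implicants: -1101, 00-11, 00000, 01010, 10010, 111-0, 1110-

00000, 01010, 10010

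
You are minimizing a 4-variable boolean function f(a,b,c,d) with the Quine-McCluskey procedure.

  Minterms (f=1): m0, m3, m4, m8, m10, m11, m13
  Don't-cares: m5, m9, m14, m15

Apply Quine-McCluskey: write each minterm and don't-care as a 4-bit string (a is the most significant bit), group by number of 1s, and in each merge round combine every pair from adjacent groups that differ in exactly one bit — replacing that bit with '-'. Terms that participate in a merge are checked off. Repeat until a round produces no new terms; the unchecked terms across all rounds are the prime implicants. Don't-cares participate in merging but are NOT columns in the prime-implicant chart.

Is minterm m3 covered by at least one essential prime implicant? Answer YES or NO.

[col 0] 0000*, 0011*, 0100*, 0101*, 1000*, 1001*, 1010*, 1011*, 1101*, 1110*, 1111*
[col 1] -000, -011, -101, 0-00, 010-, 1-01*, 1-10*, 1-11*, 10-0*, 10-1*, 100-*, 101-*, 11-1*, 111-*
[col 2] 1--1, 1-1-, 10--
Prime implicants: -000, -011, -101, 0-00, 010-, 1--1, 1-1-, 10--
PI chart (minterm → PIs covering it):
  0 | -000,0-00
  3 | -011  (sole → essential)
  4 | 0-00,010-
  8 | -000,10--
  10 | 1-1-,10--
  11 | -011,1--1,1-1-,10--
  13 | -101,1--1
Essential prime implicants: -011

YES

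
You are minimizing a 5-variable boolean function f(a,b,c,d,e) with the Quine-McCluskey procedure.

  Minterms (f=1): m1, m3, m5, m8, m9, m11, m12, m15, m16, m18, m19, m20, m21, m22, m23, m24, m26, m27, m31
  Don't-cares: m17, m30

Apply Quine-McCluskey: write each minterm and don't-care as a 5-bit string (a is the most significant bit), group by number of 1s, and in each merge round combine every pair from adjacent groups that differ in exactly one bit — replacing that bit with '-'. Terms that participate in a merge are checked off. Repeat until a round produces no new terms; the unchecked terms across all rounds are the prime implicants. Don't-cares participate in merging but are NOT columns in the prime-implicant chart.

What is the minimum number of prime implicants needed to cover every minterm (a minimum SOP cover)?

[col 0] 00001*, 00011*, 00101*, 01000*, 01001*, 01011*, 01100*, 01111*, 10000*, 10001*, 10010*, 10011*, 10100*, 10101*, 10110*, 10111*, 11000*, 11010*, 11011*, 11110*, 11111*
[col 1] -0001*, -0011*, -0101*, -1000, -1011*, -1111*, 0-001*, 0-011*, 00-01*, 000-1*, 01-00, 01-11*, 010-1*, 0100-, 1-000*, 1-010*, 1-011*, 1-110*, 1-111*, 10-00*, 10-01*, 10-10*, 10-11*, 100-0*, 100-1*, 1000-*, 1001-*, 101-0*, 101-1*, 1010-*, 1011-*, 11-10*, 11-11*, 110-0*, 1101-*, 1111-*
[col 2] --011, -0-01, -00-1, -1-11, 0-0-1, 1--10*, 1--11*, 1-0-0, 1-01-*, 1-11-*, 10--0*, 10--1*, 10-0-*, 10-1-*, 100--*, 101--*, 11-1-*
[col 3] 1--1-, 10---
Prime implicants: --011, -0-01, -00-1, -1-11, -1000, 0-0-1, 01-00, 0100-, 1--1-, 1-0-0, 10---
PI chart (minterm → PIs covering it):
  1 | -0-01,-00-1,0-0-1
  3 | --011,-00-1,0-0-1
  5 | -0-01  (sole → essential)
  8 | -1000,01-00,0100-
  9 | 0-0-1,0100-
  11 | --011,-1-11,0-0-1
  12 | 01-00  (sole → essential)
  15 | -1-11  (sole → essential)
  16 | 1-0-0,10---
  18 | 1--1-,1-0-0,10---
  19 | --011,-00-1,1--1-,10---
  20 | 10---  (sole → essential)
  21 | -0-01,10---
  22 | 1--1-,10---
  23 | 1--1-,10---
  24 | -1000,1-0-0
  26 | 1--1-,1-0-0
  27 | --011,-1-11,1--1-
  31 | -1-11,1--1-
Essential prime implicants: -0-01, -1-11, 01-00, 10---
Petrick residual → 0-0-1, 1-0-0
Minimum SOP uses 6 PIs: b'd'e + bde + a'c'e + a'bd'e' + ac'e' + ab'

6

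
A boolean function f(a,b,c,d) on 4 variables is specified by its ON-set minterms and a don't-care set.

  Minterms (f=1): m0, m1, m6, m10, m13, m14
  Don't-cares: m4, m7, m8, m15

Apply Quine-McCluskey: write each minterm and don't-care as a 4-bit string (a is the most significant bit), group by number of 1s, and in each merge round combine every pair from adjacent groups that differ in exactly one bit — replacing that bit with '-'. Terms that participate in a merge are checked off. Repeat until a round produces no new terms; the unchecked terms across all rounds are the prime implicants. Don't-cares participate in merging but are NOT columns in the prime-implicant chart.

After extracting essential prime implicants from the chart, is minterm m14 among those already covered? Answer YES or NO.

Round 0: 0000✓ 0001✓ 0100✓ 0110✓ 0111✓ 1000✓ 1010✓ 1101✓ 1110✓ 1111✓
Round 1: -000 -110✓ -111✓ 0-00 000- 01-0 011-✓ 1-10 10-0 11-1 111-✓
Round 2: -11-
PIs = {-000, -11-, 0-00, 000-, 01-0, 1-10, 10-0, 11-1}
Coverage chart:
  m0: -000,0-00,000-
  m1: 000- ←essential
  m6: -11-,01-0
  m10: 1-10,10-0
  m13: 11-1 ←essential
  m14: -11-,1-10
Essential: 000-, 11-1

NO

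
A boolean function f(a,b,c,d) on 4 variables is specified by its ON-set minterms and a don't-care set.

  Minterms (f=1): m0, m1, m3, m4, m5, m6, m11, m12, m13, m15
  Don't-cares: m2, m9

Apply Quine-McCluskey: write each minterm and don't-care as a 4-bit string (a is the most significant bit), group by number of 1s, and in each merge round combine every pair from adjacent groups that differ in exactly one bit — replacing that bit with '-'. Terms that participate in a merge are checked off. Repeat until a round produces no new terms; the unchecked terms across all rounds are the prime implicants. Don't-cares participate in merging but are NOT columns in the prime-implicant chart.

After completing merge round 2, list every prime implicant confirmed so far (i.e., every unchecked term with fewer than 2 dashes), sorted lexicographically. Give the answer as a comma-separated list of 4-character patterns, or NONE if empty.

NONE

size-2^0 implicants → 0000(✓)  0001(✓)  0010(✓)  0011(✓)  0100(✓)  0101(✓)  0110(✓)  1001(✓)  1011(✓)  1100(✓)  1101(✓)  1111(✓)
size-2^1 implicants → -001(✓)  -011(✓)  -100(✓)  -101(✓)  0-00(✓)  0-01(✓)  0-10(✓)  00-0(✓)  00-1(✓)  000-(✓)  001-(✓)  01-0(✓)  010-(✓)  1-01(✓)  1-11(✓)  10-1(✓)  11-1(✓)  110-(✓)
size-2^2 implicants → --01  -0-1  -10-  0--0  0-0-  00--  1--1
Unchecked terms (primes): --01, -0-1, -10-, 0--0, 0-0-, 00--, 1--1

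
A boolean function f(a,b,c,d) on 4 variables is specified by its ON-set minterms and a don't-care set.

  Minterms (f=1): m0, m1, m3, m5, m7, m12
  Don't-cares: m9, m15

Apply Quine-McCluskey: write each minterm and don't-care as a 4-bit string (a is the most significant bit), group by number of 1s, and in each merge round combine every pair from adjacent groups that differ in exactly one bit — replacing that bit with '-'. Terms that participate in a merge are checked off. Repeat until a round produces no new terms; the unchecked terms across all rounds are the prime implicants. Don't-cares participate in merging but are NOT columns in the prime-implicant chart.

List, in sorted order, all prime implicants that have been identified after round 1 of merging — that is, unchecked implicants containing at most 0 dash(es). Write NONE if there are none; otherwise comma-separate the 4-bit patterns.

size-2^0 implicants → 0000(✓)  0001(✓)  0011(✓)  0101(✓)  0111(✓)  1001(✓)  1100  1111(✓)
size-2^1 implicants → -001  -111  0-01(✓)  0-11(✓)  00-1(✓)  000-  01-1(✓)
size-2^2 implicants → 0--1
Unchecked terms (primes): -001, -111, 0--1, 000-, 1100

1100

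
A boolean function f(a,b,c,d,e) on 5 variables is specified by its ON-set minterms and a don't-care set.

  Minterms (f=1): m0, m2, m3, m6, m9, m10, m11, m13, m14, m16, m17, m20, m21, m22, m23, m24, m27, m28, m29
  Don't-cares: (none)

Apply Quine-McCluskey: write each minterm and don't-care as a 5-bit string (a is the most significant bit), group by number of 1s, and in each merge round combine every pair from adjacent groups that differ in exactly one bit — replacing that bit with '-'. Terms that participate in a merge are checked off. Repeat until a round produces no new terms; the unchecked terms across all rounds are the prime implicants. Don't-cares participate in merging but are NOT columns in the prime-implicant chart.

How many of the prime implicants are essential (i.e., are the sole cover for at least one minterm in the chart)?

[col 0] 00000*, 00010*, 00011*, 00110*, 01001*, 01010*, 01011*, 01101*, 01110*, 10000*, 10001*, 10100*, 10101*, 10110*, 10111*, 11000*, 11011*, 11100*, 11101*
[col 1] -0000, -0110, -1011, -1101, 0-010*, 0-011*, 0-110*, 00-10*, 000-0, 0001-*, 01-01, 01-10*, 010-1, 0101-*, 1-000*, 1-100*, 1-101*, 10-00*, 10-01*, 1000-*, 101-0*, 101-1*, 1010-*, 1011-*, 11-00*, 1110-*
[col 2] 0--10, 0-01-, 1--00, 1-10-, 10-0-, 101--
Prime implicants: -0000, -0110, -1011, -1101, 0--10, 0-01-, 000-0, 01-01, 010-1, 1--00, 1-10-, 10-0-, 101--
PI chart (minterm → PIs covering it):
  0 | -0000,000-0
  2 | 0--10,0-01-,000-0
  3 | 0-01-  (sole → essential)
  6 | -0110,0--10
  9 | 01-01,010-1
  10 | 0--10,0-01-
  11 | -1011,0-01-,010-1
  13 | -1101,01-01
  14 | 0--10  (sole → essential)
  16 | -0000,1--00,10-0-
  17 | 10-0-  (sole → essential)
  20 | 1--00,1-10-,10-0-,101--
  21 | 1-10-,10-0-,101--
  22 | -0110,101--
  23 | 101--  (sole → essential)
  24 | 1--00  (sole → essential)
  27 | -1011  (sole → essential)
  28 | 1--00,1-10-
  29 | -1101,1-10-
Essential prime implicants: -1011, 0--10, 0-01-, 1--00, 10-0-, 101--

6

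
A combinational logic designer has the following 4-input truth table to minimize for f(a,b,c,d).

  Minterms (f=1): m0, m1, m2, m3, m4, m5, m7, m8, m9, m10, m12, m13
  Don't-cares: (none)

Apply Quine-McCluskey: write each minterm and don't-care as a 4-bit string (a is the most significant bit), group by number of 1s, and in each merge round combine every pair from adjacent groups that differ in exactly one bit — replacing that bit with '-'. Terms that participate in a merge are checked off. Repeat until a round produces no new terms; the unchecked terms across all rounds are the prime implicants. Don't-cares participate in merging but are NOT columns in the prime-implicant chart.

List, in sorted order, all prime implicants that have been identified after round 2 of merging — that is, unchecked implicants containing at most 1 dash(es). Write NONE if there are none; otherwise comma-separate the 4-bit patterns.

Round 0: 0000✓ 0001✓ 0010✓ 0011✓ 0100✓ 0101✓ 0111✓ 1000✓ 1001✓ 1010✓ 1100✓ 1101✓
Round 1: -000✓ -001✓ -010✓ -100✓ -101✓ 0-00✓ 0-01✓ 0-11✓ 00-0✓ 00-1✓ 000-✓ 001-✓ 01-1✓ 010-✓ 1-00✓ 1-01✓ 10-0✓ 100-✓ 110-✓
Round 2: --00✓ --01✓ -0-0 -00-✓ -10-✓ 0--1 0-0-✓ 00-- 1-0-✓
Round 3: --0-
PIs = {--0-, -0-0, 0--1, 00--}

NONE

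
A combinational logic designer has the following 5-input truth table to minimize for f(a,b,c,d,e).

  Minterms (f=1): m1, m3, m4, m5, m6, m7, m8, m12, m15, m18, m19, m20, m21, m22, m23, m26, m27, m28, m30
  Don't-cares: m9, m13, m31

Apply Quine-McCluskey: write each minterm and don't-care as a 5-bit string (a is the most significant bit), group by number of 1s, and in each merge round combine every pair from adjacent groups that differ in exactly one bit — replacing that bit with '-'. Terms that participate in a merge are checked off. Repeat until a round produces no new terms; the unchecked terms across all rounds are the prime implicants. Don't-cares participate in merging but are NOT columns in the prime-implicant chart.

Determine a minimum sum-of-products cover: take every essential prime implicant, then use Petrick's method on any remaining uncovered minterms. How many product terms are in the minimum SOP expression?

6

size-2^0 implicants → 00001(✓)  00011(✓)  00100(✓)  00101(✓)  00110(✓)  00111(✓)  01000(✓)  01001(✓)  01100(✓)  01101(✓)  01111(✓)  10010(✓)  10011(✓)  10100(✓)  10101(✓)  10110(✓)  10111(✓)  11010(✓)  11011(✓)  11100(✓)  11110(✓)  11111(✓)
size-2^1 implicants → -0011(✓)  -0100(✓)  -0101(✓)  -0110(✓)  -0111(✓)  -1100(✓)  -1111(✓)  0-001(✓)  0-100(✓)  0-101(✓)  0-111(✓)  00-01(✓)  00-11(✓)  000-1(✓)  001-0(✓)  001-1(✓)  0010-(✓)  0011-(✓)  01-00(✓)  01-01(✓)  0100-(✓)  011-1(✓)  0110-(✓)  1-010(✓)  1-011(✓)  1-100(✓)  1-110(✓)  1-111(✓)  10-10(✓)  10-11(✓)  1001-(✓)  101-0(✓)  101-1(✓)  1010-(✓)  1011-(✓)  11-10(✓)  11-11(✓)  1101-(✓)  111-0(✓)  1111-(✓)
size-2^2 implicants → --100  --111  -0-11  -01-0(✓)  -01-1(✓)  -010-(✓)  -011-(✓)  0--01  0-1-1  0-10-  00--1  001--(✓)  01-0-  1--10(✓)  1--11(✓)  1-01-(✓)  1-1-0  1-11-(✓)  10-1-(✓)  101--(✓)  11-1-(✓)
size-2^3 implicants → -01--  1--1-
Unchecked terms (primes): --100, --111, -0-11, -01--, 0--01, 0-1-1, 0-10-, 00--1, 01-0-, 1--1-, 1-1-0
Minterm coverage:
  m1 ⊆ 0--01,00--1
  m3 ⊆ -0-11,00--1
  m4 ⊆ --100,-01--,0-10-
  m5 ⊆ -01--,0--01,0-1-1,0-10-,00--1
  m6 ⊆ -01-- [E]
  m7 ⊆ --111,-0-11,-01--,0-1-1,00--1
  m8 ⊆ 01-0- [E]
  m12 ⊆ --100,0-10-,01-0-
  m15 ⊆ --111,0-1-1
  m18 ⊆ 1--1- [E]
  m19 ⊆ -0-11,1--1-
  m20 ⊆ --100,-01--,1-1-0
  m21 ⊆ -01-- [E]
  m22 ⊆ -01--,1--1-,1-1-0
  m23 ⊆ --111,-0-11,-01--,1--1-
  m26 ⊆ 1--1- [E]
  m27 ⊆ 1--1- [E]
  m28 ⊆ --100,1-1-0
  m30 ⊆ 1--1-,1-1-0
E = {-01--, 01-0-, 1--1-}
Petrick residual → --100, --111, 00--1
Cover = cd'e' + cde + b'c + a'b'e + a'bd' + ad  |cover|=6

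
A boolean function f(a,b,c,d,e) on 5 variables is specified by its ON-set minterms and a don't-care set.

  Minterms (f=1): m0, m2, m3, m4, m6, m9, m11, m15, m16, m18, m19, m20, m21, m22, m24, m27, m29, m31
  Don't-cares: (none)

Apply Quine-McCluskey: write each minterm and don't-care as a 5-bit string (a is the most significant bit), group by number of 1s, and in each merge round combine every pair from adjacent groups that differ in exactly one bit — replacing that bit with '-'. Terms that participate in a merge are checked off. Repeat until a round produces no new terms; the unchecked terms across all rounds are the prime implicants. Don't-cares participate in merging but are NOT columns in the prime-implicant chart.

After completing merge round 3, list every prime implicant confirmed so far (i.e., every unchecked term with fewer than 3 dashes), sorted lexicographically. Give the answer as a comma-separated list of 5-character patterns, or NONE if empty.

--011, -001-, -1-11, 010-1, 1-000, 1-101, 1010-, 111-1

Round 0: 00000✓ 00010✓ 00011✓ 00100✓ 00110✓ 01001✓ 01011✓ 01111✓ 10000✓ 10010✓ 10011✓ 10100✓ 10101✓ 10110✓ 11000✓ 11011✓ 11101✓ 11111✓
Round 1: -0000✓ -0010✓ -0011✓ -0100✓ -0110✓ -1011✓ -1111✓ 0-011✓ 00-00✓ 00-10✓ 000-0✓ 0001-✓ 001-0✓ 01-11✓ 010-1 1-000 1-011✓ 1-101 10-00✓ 10-10✓ 100-0✓ 1001-✓ 101-0✓ 1010- 11-11✓ 111-1
Round 2: --011 -0-00✓ -0-10✓ -00-0✓ -001- -01-0✓ -1-11 00--0✓ 10--0✓
Round 3: -0--0
PIs = {--011, -0--0, -001-, -1-11, 010-1, 1-000, 1-101, 1010-, 111-1}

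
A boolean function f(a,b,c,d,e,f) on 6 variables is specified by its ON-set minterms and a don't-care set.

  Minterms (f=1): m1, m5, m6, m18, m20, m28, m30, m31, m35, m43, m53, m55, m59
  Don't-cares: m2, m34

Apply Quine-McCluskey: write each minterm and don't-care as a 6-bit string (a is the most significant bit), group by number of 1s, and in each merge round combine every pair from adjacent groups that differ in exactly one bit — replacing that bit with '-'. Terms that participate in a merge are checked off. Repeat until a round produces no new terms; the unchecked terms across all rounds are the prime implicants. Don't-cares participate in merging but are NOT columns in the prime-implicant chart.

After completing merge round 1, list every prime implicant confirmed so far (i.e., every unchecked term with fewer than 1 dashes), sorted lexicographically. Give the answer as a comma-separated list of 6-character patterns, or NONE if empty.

Round 0: 000001✓ 000010✓ 000101✓ 000110✓ 010010✓ 010100✓ 011100✓ 011110✓ 011111✓ 100010✓ 100011✓ 101011✓ 110101✓ 110111✓ 111011✓
Round 1: -00010 0-0010 000-01 000-10 01-100 0111-0 01111- 1-1011 10-011 10001- 1101-1
PIs = {-00010, 0-0010, 000-01, 000-10, 01-100, 0111-0, 01111-, 1-1011, 10-011, 10001-, 1101-1}

NONE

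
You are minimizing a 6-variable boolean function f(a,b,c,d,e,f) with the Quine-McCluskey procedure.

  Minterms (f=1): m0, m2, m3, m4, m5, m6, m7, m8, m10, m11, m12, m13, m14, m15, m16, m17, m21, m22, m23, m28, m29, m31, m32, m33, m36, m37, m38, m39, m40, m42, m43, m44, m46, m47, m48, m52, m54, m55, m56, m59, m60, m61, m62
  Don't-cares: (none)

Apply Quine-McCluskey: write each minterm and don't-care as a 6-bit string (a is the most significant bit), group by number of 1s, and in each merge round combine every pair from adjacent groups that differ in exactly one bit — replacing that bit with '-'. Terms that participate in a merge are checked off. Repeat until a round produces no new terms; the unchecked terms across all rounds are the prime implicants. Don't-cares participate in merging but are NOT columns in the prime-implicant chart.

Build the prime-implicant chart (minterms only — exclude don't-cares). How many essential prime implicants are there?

Round 0: 000000✓ 000010✓ 000011✓ 000100✓ 000101✓ 000110✓ 000111✓ 001000✓ 001010✓ 001011✓ 001100✓ 001101✓ 001110✓ 001111✓ 010000✓ 010001✓ 010101✓ 010110✓ 010111✓ 011100✓ 011101✓ 011111✓ 100000✓ 100001✓ 100100✓ 100101✓ 100110✓ 100111✓ 101000✓ 101010✓ 101011✓ 101100✓ 101110✓ 101111✓ 110000✓ 110100✓ 110110✓ 110111✓ 111000✓ 111011✓ 111100✓ 111101✓ 111110✓
Round 1: -00000✓ -00100✓ -00101✓ -00110✓ -00111✓ -01000✓ -01010✓ -01011✓ -01100✓ -01110✓ -01111✓ -10000✓ -10110✓ -10111✓ -11100✓ -11101✓ 0-0000✓ 0-0101✓ 0-0110✓ 0-0111✓ 0-1100✓ 0-1101✓ 0-1111✓ 00-000✓ 00-010✓ 00-011✓ 00-100✓ 00-101✓ 00-110✓ 00-111✓ 000-00✓ 000-10✓ 000-11✓ 0000-0✓ 00001-✓ 0001-0✓ 0001-1✓ 00010-✓ 00011-✓ 001-00✓ 001-10✓ 001-11✓ 0010-0✓ 00101-✓ 0011-0✓ 0011-1✓ 00110-✓ 00111-✓ 01-101✓ 01-111✓ 010-01 01000- 0101-1✓ 01011-✓ 0111-1✓ 01110-✓ 1-0000✓ 1-0100✓ 1-0110✓ 1-0111✓ 1-1000✓ 1-1011 1-1100✓ 1-1110✓ 10-000✓ 10-100✓ 10-110✓ 10-111✓ 100-00✓ 100-01✓ 10000-✓ 1001-0✓ 1001-1✓ 10010-✓ 10011-✓ 101-00✓ 101-10✓ 101-11✓ 1010-0✓ 10101-✓ 1011-0✓ 10111-✓ 11-000✓ 11-100✓ 11-110✓ 110-00✓ 1101-0✓ 11011-✓ 111-00✓ 1111-0✓ 11110-✓
Round 2: --0000 --0110✓ --0111✓ --1100 -0-000✓ -0-100✓ -0-110✓ -0-111✓ -00-00✓ -001-0✓ -001-1✓ -0010-✓ -0011-✓ -01-00✓ -01-10✓ -01-11✓ -010-0✓ -0101-✓ -011-0✓ -0111-✓ -1011-✓ -1110- 0--101✓ 0--111✓ 0-01-1✓ 0-011-✓ 0-11-1✓ 0-110- 00--00✓ 00--10✓ 00--11✓ 00-0-0✓ 00-01-✓ 00-1-0✓ 00-1-1✓ 00-10-✓ 00-11-✓ 000--0✓ 000-1-✓ 0001--✓ 001--0✓ 001-1-✓ 0011--✓ 01-1-1✓ 1--000✓ 1--100✓ 1--110✓ 1-0-00✓ 1-01-0✓ 1-011-✓ 1-1-00✓ 1-11-0✓ 10--00✓ 10-1-0✓ 10-11-✓ 100-0- 1001--✓ 101--0✓ 101-1-✓ 11--00✓ 11-1-0✓
Round 3: --011- -0--00 -0-1-0 -0-11- -001-- -01--0 -01-1- 0--1-1 00---0 00--1- 00-1-- 1---00 1--1-0
PIs = {--0000, --011-, --1100, -0--00, -0-1-0, -0-11-, -001--, -01--0, -01-1-, -1110-, 0--1-1, 0-110-, 00---0, 00--1-, 00-1--, 010-01, 01000-, 1---00, 1--1-0, 1-1011, 100-0-}
Coverage chart:
  m0: --0000,-0--00,00---0
  m2: 00---0,00--1-
  m3: 00--1- ←essential
  m4: -0--00,-0-1-0,-001--,00---0,00-1--
  m5: -001--,0--1-1,00-1--
  m6: --011-,-0-1-0,-0-11-,-001--,00---0,00--1-,00-1--
  m7: --011-,-0-11-,-001--,0--1-1,00--1-,00-1--
  m8: -0--00,-01--0,00---0
  m10: -01--0,-01-1-,00---0,00--1-
  m11: -01-1-,00--1-
  m12: --1100,-0--00,-0-1-0,-01--0,0-110-,00---0,00-1--
  m13: 0--1-1,0-110-,00-1--
  m14: -0-1-0,-0-11-,-01--0,-01-1-,00---0,00--1-,00-1--
  m15: -0-11-,-01-1-,0--1-1,00--1-,00-1--
  m16: --0000,01000-
  m17: 010-01,01000-
  m21: 0--1-1,010-01
  m22: --011- ←essential
  m23: --011-,0--1-1
  m28: --1100,-1110-,0-110-
  m29: -1110-,0--1-1,0-110-
  m31: 0--1-1 ←essential
  m32: --0000,-0--00,1---00,100-0-
  m33: 100-0- ←essential
  m36: -0--00,-0-1-0,-001--,1---00,1--1-0,100-0-
  m37: -001--,100-0-
  m38: --011-,-0-1-0,-0-11-,-001--,1--1-0
  m39: --011-,-0-11-,-001--
  m40: -0--00,-01--0,1---00
  m42: -01--0,-01-1-
  m43: -01-1-,1-1011
  m44: --1100,-0--00,-0-1-0,-01--0,1---00,1--1-0
  m46: -0-1-0,-0-11-,-01--0,-01-1-,1--1-0
  m47: -0-11-,-01-1-
  m48: --0000,1---00
  m52: 1---00,1--1-0
  m54: --011-,1--1-0
  m55: --011- ←essential
  m56: 1---00 ←essential
  m59: 1-1011 ←essential
  m60: --1100,-1110-,1---00,1--1-0
  m61: -1110- ←essential
  m62: 1--1-0 ←essential
Essential: --011-, -1110-, 0--1-1, 00--1-, 1---00, 1--1-0, 1-1011, 100-0-

8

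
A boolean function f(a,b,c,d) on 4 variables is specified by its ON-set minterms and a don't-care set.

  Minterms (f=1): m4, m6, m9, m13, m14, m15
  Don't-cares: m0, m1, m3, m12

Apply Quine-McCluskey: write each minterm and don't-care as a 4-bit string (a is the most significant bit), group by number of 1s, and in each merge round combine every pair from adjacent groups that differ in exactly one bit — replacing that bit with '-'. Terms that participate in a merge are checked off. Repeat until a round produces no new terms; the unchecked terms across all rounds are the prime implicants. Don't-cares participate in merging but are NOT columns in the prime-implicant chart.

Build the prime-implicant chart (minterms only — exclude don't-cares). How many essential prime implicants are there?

2

size-2^0 implicants → 0000(✓)  0001(✓)  0011(✓)  0100(✓)  0110(✓)  1001(✓)  1100(✓)  1101(✓)  1110(✓)  1111(✓)
size-2^1 implicants → -001  -100(✓)  -110(✓)  0-00  00-1  000-  01-0(✓)  1-01  11-0(✓)  11-1(✓)  110-(✓)  111-(✓)
size-2^2 implicants → -1-0  11--
Unchecked terms (primes): -001, -1-0, 0-00, 00-1, 000-, 1-01, 11--
Minterm coverage:
  m4 ⊆ -1-0,0-00
  m6 ⊆ -1-0 [E]
  m9 ⊆ -001,1-01
  m13 ⊆ 1-01,11--
  m14 ⊆ -1-0,11--
  m15 ⊆ 11-- [E]
E = {-1-0, 11--}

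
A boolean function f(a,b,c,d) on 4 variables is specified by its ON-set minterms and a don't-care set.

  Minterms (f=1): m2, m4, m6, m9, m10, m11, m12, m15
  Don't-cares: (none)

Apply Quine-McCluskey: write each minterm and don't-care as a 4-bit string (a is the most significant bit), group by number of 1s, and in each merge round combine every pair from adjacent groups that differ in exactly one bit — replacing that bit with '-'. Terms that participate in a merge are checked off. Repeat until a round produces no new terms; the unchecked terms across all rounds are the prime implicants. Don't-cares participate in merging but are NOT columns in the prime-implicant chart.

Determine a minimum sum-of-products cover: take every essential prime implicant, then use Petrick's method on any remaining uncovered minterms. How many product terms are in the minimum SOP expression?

5

Round 0: 0010✓ 0100✓ 0110✓ 1001✓ 1010✓ 1011✓ 1100✓ 1111✓
Round 1: -010 -100 0-10 01-0 1-11 10-1 101-
PIs = {-010, -100, 0-10, 01-0, 1-11, 10-1, 101-}
Coverage chart:
  m2: -010,0-10
  m4: -100,01-0
  m6: 0-10,01-0
  m9: 10-1 ←essential
  m10: -010,101-
  m11: 1-11,10-1,101-
  m12: -100 ←essential
  m15: 1-11 ←essential
Essential: -100, 1-11, 10-1
Petrick residual → -010, 0-10
Min cover (5 terms): b'cd' + bc'd' + a'cd' + acd + ab'd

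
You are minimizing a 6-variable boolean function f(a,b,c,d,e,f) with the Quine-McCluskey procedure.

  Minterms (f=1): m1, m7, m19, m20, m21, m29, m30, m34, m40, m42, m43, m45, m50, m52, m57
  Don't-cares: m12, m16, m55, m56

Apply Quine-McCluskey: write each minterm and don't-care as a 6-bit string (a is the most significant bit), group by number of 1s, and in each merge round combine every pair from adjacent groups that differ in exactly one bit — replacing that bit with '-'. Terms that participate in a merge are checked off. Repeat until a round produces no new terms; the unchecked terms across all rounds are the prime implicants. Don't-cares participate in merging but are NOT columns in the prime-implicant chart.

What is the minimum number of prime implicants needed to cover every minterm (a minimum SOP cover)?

11

Round 0: 000001 000111 001100 010000✓ 010011 010100✓ 010101✓ 011101✓ 011110 100010✓ 101000✓ 101010✓ 101011✓ 101101 110010✓ 110100✓ 110111 111000✓ 111001✓
Round 1: -10100 01-101 010-00 01010- 1-0010 1-1000 10-010 1010-0 10101- 11100-
PIs = {-10100, 000001, 000111, 001100, 01-101, 010-00, 010011, 01010-, 011110, 1-0010, 1-1000, 10-010, 1010-0, 10101-, 101101, 110111, 11100-}
Coverage chart:
  m1: 000001 ←essential
  m7: 000111 ←essential
  m19: 010011 ←essential
  m20: -10100,010-00,01010-
  m21: 01-101,01010-
  m29: 01-101 ←essential
  m30: 011110 ←essential
  m34: 1-0010,10-010
  m40: 1-1000,1010-0
  m42: 10-010,1010-0,10101-
  m43: 10101- ←essential
  m45: 101101 ←essential
  m50: 1-0010 ←essential
  m52: -10100 ←essential
  m57: 11100- ←essential
Essential: -10100, 000001, 000111, 01-101, 010011, 011110, 1-0010, 10101-, 101101, 11100-
Petrick residual → 1-1000
Min cover (11 terms): bc'de'f' + a'b'c'd'e'f + a'b'c'def + a'bde'f + a'bc'd'ef + a'bcdef' + ac'd'ef' + acd'e'f' + ab'cd'e + ab'cde'f + abcd'e'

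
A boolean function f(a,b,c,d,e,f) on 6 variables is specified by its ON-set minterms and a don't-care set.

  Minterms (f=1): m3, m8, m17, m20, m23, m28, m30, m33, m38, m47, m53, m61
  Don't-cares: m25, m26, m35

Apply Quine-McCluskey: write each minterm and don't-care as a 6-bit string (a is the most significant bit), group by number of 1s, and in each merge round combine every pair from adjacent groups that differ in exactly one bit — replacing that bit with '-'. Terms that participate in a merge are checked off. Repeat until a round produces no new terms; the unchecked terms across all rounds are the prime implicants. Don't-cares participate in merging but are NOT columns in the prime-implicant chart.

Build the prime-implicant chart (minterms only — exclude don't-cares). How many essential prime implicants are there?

size-2^0 implicants → 000011(✓)  001000  010001(✓)  010100(✓)  010111  011001(✓)  011010(✓)  011100(✓)  011110(✓)  100001(✓)  100011(✓)  100110  101111  110101(✓)  111101(✓)
size-2^1 implicants → -00011  01-001  01-100  011-10  0111-0  1000-1  11-101
Unchecked terms (primes): -00011, 001000, 01-001, 01-100, 010111, 011-10, 0111-0, 1000-1, 100110, 101111, 11-101
Minterm coverage:
  m3 ⊆ -00011 [E]
  m8 ⊆ 001000 [E]
  m17 ⊆ 01-001 [E]
  m20 ⊆ 01-100 [E]
  m23 ⊆ 010111 [E]
  m28 ⊆ 01-100,0111-0
  m30 ⊆ 011-10,0111-0
  m33 ⊆ 1000-1 [E]
  m38 ⊆ 100110 [E]
  m47 ⊆ 101111 [E]
  m53 ⊆ 11-101 [E]
  m61 ⊆ 11-101 [E]
E = {-00011, 001000, 01-001, 01-100, 010111, 1000-1, 100110, 101111, 11-101}

9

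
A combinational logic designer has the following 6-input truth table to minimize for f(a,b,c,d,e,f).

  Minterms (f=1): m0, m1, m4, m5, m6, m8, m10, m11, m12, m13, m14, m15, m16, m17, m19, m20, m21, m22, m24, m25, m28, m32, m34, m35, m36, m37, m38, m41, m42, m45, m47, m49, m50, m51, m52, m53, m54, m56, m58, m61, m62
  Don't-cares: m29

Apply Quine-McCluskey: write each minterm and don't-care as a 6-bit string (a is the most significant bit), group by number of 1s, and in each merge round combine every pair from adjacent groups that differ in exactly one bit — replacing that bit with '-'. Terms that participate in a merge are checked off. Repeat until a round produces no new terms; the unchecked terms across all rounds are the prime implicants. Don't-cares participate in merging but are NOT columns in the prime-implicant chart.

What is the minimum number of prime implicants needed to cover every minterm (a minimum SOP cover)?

Round 0: 000000✓ 000001✓ 000100✓ 000101✓ 000110✓ 001000✓ 001010✓ 001011✓ 001100✓ 001101✓ 001110✓ 001111✓ 010000✓ 010001✓ 010011✓ 010100✓ 010101✓ 010110✓ 011000✓ 011001✓ 011100✓ 011101✓ 100000✓ 100010✓ 100011✓ 100100✓ 100101✓ 100110✓ 101001✓ 101010✓ 101101✓ 101111✓ 110001✓ 110010✓ 110011✓ 110100✓ 110101✓ 110110✓ 111000✓ 111010✓ 111101✓ 111110✓
Round 1: -00000✓ -00100✓ -00101✓ -00110✓ -01010 -01101✓ -01111✓ -10001✓ -10011✓ -10100✓ -10101✓ -10110✓ -11000 -11101✓ 0-0000✓ 0-0001✓ 0-0100✓ 0-0101✓ 0-0110✓ 0-1000✓ 0-1100✓ 0-1101✓ 00-000✓ 00-100✓ 00-101✓ 00-110✓ 000-00✓ 000-01✓ 00000-✓ 0001-0✓ 00010-✓ 001-00✓ 001-10✓ 001-11✓ 0010-0✓ 00101-✓ 0011-0✓ 0011-1✓ 00110-✓ 00111-✓ 01-000✓ 01-001✓ 01-100✓ 01-101✓ 010-00✓ 010-01✓ 0100-1✓ 01000-✓ 0101-0✓ 01010-✓ 011-00✓ 011-01✓ 01100-✓ 01110-✓ 1-0010✓ 1-0011✓ 1-0100✓ 1-0101✓ 1-0110✓ 1-1010✓ 1-1101✓ 10-010✓ 10-101✓ 100-00✓ 100-10✓ 1000-0✓ 10001-✓ 1001-0✓ 10010-✓ 101-01 1011-1✓ 11-010✓ 11-101✓ 11-110✓ 110-01✓ 110-10✓ 1100-1✓ 11001-✓ 1101-0✓ 11010-✓ 111-10✓ 1110-0
Round 2: --0100✓ --0101✓ --0110✓ --1101✓ -0-101✓ -00-00 -001-0✓ -0010-✓ -011-1 -1-101✓ -10-01 -100-1 -101-0✓ -1010-✓ 0--000✓ 0--100✓ 0--101✓ 0-0-00✓ 0-0-01✓ 0-000-✓ 0-01-0✓ 0-010-✓ 0-1-00✓ 0-110-✓ 00--00✓ 00-1-0 00-10-✓ 000-0-✓ 001--0 001-1- 0011-- 01--00✓ 01--01✓ 01-00-✓ 01-10-✓ 010-0-✓ 011-0-✓ 1--010 1--101✓ 1-0-10 1-001- 1-01-0✓ 1-010-✓ 100--0 11--10
Round 3: ---101 --01-0 --010- 0---00 0--10- 0-0-0- 01--0-
PIs = {---101, --01-0, --010-, -00-00, -01010, -011-1, -10-01, -100-1, -11000, 0---00, 0--10-, 0-0-0-, 00-1-0, 001--0, 001-1-, 0011--, 01--0-, 1--010, 1-0-10, 1-001-, 100--0, 101-01, 11--10, 1110-0}
Coverage chart:
  m0: -00-00,0---00,0-0-0-
  m1: 0-0-0- ←essential
  m4: --01-0,--010-,-00-00,0---00,0--10-,0-0-0-,00-1-0
  m5: ---101,--010-,0--10-,0-0-0-
  m6: --01-0,00-1-0
  m8: 0---00,001--0
  m10: -01010,001--0,001-1-
  m11: 001-1- ←essential
  m12: 0---00,0--10-,00-1-0,001--0,0011--
  m13: ---101,-011-1,0--10-,0011--
  m14: 00-1-0,001--0,001-1-,0011--
  m15: -011-1,001-1-,0011--
  m16: 0---00,0-0-0-,01--0-
  m17: -10-01,-100-1,0-0-0-,01--0-
  m19: -100-1 ←essential
  m20: --01-0,--010-,0---00,0--10-,0-0-0-,01--0-
  m21: ---101,--010-,-10-01,0--10-,0-0-0-,01--0-
  m22: --01-0 ←essential
  m24: -11000,0---00,01--0-
  m25: 01--0- ←essential
  m28: 0---00,0--10-,01--0-
  m32: -00-00,100--0
  m34: 1--010,1-0-10,1-001-,100--0
  m35: 1-001- ←essential
  m36: --01-0,--010-,-00-00,100--0
  m37: ---101,--010-
  m38: --01-0,1-0-10,100--0
  m41: 101-01 ←essential
  m42: -01010,1--010
  m45: ---101,-011-1,101-01
  m47: -011-1 ←essential
  m49: -10-01,-100-1
  m50: 1--010,1-0-10,1-001-,11--10
  m51: -100-1,1-001-
  m52: --01-0,--010-
  m53: ---101,--010-,-10-01
  m54: --01-0,1-0-10,11--10
  m56: -11000,1110-0
  m58: 1--010,11--10,1110-0
  m61: ---101 ←essential
  m62: 11--10 ←essential
Essential: ---101, --01-0, -011-1, -100-1, 0-0-0-, 001-1-, 01--0-, 1-001-, 101-01, 11--10
Petrick residual → -00-00, -01010, -11000, 0---00
Min cover (14 terms): de'f + c'df' + b'c'e'f' + b'cd'ef' + b'cdf + bc'd'f + bcd'e'f' + a'e'f' + a'c'e' + a'b'ce + a'be' + ac'd'e + ab'ce'f + abef'

14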